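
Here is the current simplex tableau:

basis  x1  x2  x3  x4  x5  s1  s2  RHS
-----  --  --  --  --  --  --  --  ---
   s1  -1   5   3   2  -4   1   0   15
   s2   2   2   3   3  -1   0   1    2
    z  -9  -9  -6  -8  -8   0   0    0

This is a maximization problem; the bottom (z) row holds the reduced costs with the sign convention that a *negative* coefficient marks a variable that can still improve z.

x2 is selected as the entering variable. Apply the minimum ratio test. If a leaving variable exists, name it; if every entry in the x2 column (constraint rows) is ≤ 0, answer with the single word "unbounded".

Ratios: row 1 (s1): 15/5 = 3; row 2 (s2): 2/2 = 1.
Minimum ratio is in the s2 row, so s2 leaves.

s2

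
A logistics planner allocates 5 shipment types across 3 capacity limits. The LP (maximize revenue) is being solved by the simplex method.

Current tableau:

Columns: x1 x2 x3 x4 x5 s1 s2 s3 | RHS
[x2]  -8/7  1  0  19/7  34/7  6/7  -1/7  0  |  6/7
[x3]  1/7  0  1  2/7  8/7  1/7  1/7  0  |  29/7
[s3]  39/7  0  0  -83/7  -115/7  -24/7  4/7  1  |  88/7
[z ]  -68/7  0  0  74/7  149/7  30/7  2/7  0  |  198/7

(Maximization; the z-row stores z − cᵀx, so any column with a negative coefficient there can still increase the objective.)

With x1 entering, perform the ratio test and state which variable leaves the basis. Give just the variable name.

Ratios: row 1 (x2): entry -8/7 ≤ 0, skip; row 2 (x3): (29/7)/(1/7) = 29; row 3 (s3): (88/7)/(39/7) = 88/39.
Minimum ratio 88/39 is in the s3 row, so s3 leaves.

s3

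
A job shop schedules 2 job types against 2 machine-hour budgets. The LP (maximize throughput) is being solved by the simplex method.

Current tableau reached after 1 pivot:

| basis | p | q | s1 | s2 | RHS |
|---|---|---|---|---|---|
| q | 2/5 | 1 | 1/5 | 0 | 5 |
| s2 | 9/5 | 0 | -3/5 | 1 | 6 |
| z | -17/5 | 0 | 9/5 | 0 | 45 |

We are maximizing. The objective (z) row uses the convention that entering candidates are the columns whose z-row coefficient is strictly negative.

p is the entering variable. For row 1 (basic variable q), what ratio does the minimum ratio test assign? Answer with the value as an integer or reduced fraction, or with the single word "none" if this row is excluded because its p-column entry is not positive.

Ratio = RHS / (p entry) = 5 / (2/5) = 25/2.

25/2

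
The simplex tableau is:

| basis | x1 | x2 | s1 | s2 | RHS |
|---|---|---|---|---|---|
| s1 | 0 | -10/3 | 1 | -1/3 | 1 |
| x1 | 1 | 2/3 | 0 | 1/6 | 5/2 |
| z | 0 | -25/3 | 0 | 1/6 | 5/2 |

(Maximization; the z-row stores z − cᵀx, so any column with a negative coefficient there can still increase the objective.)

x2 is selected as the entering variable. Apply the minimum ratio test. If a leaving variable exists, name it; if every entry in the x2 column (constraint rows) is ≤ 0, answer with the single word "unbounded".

Ratios: row 1 (s1): entry -10/3 ≤ 0, skip; row 2 (x1): (5/2)/(2/3) = 15/4.
Minimum ratio is in the x1 row, so x1 leaves.

x1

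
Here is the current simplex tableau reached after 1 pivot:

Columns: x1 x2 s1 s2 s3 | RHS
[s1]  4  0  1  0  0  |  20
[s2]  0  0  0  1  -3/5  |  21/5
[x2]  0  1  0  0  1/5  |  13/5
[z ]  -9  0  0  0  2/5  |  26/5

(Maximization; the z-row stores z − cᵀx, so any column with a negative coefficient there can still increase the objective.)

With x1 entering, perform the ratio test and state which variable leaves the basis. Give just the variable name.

s1

Ratios: row 1 (s1): 20/4 = 5; row 2 (s2): entry 0 ≤ 0, skip; row 3 (x2): entry 0 ≤ 0, skip.
Minimum ratio 5 is in the s1 row, so s1 leaves.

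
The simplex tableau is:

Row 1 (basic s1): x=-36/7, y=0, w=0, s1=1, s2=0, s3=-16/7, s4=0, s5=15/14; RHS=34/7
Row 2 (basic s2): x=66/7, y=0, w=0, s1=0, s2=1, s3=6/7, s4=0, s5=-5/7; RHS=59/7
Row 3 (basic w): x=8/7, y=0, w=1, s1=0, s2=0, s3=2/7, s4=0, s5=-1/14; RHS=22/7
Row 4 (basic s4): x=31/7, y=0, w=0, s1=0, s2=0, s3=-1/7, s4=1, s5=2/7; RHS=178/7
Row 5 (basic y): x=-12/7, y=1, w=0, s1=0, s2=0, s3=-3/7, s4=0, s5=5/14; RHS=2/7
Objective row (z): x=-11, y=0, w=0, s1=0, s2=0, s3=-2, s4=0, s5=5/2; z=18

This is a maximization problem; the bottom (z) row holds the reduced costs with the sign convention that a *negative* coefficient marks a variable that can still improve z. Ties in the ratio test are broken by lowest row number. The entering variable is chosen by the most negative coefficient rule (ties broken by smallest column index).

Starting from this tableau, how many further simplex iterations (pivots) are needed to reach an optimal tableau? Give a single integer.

2

pivot: x in, s2 out → z = 167/6
pivot: s3 in, x out → z = 113/3
No improving column remains; optimal.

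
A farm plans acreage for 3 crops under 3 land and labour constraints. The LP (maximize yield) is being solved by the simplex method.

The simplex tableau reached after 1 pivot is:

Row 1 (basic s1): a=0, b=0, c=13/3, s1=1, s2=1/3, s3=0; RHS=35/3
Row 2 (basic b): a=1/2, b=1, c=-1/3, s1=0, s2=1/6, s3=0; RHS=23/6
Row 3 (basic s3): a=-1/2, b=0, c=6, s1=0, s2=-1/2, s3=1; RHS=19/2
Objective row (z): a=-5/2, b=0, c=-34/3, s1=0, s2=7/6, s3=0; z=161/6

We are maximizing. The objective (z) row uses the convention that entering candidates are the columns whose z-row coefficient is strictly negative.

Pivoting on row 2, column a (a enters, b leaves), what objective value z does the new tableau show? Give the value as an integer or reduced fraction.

Minimum ratio for a: (23/6)/(1/2) = 23/3.
z changes by −(z-row coeff of a)·ratio = −(-5/2)·(23/3) = 115/6.
New z = 161/6 + (115/6) = 46.

46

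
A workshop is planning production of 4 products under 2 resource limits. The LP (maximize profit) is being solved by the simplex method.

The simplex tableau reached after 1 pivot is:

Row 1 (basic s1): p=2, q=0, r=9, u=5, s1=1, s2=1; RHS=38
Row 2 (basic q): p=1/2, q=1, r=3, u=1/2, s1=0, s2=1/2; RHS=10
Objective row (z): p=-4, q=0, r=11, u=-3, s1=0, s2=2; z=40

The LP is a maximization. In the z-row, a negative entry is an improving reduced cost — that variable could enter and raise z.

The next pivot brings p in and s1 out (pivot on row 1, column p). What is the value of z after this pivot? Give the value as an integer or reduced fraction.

116

Minimum ratio for p: 38/2 = 19.
z changes by −(z-row coeff of p)·ratio = −(-4)·19 = 76.
New z = 40 + 76 = 116.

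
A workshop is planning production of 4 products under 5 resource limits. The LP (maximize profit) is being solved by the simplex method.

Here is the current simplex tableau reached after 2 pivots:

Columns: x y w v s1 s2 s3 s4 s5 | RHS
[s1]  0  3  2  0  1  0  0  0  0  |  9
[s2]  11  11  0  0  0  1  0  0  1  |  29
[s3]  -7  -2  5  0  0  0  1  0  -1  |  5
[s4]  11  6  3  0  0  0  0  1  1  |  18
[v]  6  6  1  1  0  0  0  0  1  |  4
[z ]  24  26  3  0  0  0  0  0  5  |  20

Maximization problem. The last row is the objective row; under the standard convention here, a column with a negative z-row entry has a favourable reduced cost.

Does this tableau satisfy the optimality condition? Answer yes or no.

No objective-row coefficient is strictly negative, so no entering variable exists; the tableau is optimal.

yes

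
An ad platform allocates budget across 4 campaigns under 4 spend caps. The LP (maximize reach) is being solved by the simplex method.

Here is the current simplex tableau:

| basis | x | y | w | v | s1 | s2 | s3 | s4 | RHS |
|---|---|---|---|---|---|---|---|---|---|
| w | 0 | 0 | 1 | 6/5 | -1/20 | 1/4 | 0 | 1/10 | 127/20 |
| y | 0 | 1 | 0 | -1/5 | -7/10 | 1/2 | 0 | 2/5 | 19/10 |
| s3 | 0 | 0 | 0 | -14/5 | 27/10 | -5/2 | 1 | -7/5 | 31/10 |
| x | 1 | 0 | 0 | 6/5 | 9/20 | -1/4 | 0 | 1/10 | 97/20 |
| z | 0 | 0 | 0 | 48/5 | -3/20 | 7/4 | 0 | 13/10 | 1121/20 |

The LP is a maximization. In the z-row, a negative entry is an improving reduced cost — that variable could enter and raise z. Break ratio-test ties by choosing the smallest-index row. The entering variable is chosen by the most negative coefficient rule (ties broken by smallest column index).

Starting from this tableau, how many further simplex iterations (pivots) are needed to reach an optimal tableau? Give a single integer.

1

pivot: s1 in, s3 out → z = 506/9
No improving column remains; optimal.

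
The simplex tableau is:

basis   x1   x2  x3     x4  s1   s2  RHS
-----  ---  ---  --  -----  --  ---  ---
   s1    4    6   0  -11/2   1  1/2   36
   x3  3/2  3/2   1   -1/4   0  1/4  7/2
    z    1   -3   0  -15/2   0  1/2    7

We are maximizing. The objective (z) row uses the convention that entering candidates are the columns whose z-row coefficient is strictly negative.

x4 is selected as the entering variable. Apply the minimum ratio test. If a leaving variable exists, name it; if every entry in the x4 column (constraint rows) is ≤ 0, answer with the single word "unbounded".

unbounded

x4-column entries: row 1: -11/2, row 2: -1/4. All ≤ 0, so x4 can increase without bound; the LP is unbounded in this direction.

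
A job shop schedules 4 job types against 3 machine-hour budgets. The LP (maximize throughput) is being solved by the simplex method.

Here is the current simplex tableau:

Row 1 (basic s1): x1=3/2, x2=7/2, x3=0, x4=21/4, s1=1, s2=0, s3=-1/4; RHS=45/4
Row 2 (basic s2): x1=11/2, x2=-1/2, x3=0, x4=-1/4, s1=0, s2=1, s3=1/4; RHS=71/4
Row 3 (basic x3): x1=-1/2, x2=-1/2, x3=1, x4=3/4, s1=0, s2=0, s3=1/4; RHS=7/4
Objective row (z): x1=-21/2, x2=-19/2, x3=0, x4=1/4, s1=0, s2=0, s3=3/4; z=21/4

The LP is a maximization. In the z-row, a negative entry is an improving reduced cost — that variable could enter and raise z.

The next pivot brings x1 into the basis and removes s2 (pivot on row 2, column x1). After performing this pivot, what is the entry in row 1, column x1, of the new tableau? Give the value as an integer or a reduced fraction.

Pivot element is row 2, column x1: 11/2.
Normalize row 2: new (row 2, x1) = (11/2)/(11/2) = 1.
row 1 ← row 1 − (3/2)·(new row 2): 3/2 − (3/2)·1 = 0.

0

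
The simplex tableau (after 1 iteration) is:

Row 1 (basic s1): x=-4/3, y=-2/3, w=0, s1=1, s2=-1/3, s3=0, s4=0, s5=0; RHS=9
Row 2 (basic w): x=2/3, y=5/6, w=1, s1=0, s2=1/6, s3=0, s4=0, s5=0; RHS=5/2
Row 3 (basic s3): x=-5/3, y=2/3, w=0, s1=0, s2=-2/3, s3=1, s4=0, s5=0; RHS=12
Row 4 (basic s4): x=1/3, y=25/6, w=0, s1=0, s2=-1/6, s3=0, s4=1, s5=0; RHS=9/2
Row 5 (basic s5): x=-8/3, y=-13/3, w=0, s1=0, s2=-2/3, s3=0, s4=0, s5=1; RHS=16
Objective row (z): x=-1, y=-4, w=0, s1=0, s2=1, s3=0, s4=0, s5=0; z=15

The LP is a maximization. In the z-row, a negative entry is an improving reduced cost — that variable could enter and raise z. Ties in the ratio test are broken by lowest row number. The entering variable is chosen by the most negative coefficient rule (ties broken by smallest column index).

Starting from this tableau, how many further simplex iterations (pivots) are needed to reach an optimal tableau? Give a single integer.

2

pivot: y in, s4 out → z = 483/25
pivot: x in, w out → z = 317/15
No improving column remains; optimal.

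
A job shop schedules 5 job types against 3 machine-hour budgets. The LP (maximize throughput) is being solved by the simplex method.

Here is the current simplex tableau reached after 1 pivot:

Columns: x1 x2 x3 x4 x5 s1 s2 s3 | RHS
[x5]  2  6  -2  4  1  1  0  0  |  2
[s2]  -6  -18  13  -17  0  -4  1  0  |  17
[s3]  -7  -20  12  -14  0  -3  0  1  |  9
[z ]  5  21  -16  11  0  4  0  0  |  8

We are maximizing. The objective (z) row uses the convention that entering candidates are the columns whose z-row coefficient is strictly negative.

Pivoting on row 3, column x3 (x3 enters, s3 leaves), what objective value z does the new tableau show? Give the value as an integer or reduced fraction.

Minimum ratio for x3: 9/12 = 3/4.
z changes by −(z-row coeff of x3)·ratio = −(-16)·(3/4) = 12.
New z = 8 + 12 = 20.

20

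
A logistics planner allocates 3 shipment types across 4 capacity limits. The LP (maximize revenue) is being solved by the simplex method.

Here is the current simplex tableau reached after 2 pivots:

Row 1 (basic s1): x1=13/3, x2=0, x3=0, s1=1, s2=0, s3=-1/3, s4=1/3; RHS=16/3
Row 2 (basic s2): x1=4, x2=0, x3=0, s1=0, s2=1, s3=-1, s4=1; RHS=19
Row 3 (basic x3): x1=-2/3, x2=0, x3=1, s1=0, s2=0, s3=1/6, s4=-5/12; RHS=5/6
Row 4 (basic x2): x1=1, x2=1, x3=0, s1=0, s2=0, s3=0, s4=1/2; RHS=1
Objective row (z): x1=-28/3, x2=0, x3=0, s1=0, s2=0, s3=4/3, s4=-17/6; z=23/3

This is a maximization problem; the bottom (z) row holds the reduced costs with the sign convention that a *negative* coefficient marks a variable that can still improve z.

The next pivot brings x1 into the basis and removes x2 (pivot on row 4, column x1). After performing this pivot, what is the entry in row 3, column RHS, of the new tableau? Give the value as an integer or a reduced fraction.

3/2

Pivot element is row 4, column x1: 1.
Normalize row 4: new (row 4, RHS) = 1/1 = 1.
row 3 ← row 3 − (-2/3)·(new row 4): 5/6 − (-2/3)·1 = 3/2.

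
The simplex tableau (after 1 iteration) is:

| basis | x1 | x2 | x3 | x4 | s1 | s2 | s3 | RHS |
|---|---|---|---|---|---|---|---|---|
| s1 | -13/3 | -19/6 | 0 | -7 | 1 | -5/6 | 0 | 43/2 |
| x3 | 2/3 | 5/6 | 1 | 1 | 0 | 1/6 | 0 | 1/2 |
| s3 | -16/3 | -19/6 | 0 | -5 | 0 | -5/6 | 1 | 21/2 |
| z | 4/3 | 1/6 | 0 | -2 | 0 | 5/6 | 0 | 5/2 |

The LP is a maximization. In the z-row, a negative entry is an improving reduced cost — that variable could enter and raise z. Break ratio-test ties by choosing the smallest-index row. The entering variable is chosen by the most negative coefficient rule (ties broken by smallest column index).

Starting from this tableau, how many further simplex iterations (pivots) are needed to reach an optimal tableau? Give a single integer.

pivot: x4 in, x3 out → z = 7/2
No improving column remains; optimal.

1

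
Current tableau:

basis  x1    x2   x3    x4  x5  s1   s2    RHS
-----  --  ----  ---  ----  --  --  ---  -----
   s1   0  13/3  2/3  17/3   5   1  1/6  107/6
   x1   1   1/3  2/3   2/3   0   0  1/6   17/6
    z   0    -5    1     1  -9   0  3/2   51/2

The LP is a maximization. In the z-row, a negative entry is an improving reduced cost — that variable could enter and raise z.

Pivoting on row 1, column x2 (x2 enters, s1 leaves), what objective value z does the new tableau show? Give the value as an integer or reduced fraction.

Minimum ratio for x2: (107/6)/(13/3) = 107/26.
z changes by −(z-row coeff of x2)·ratio = −(-5)·(107/26) = 535/26.
New z = 51/2 + (535/26) = 599/13.

599/13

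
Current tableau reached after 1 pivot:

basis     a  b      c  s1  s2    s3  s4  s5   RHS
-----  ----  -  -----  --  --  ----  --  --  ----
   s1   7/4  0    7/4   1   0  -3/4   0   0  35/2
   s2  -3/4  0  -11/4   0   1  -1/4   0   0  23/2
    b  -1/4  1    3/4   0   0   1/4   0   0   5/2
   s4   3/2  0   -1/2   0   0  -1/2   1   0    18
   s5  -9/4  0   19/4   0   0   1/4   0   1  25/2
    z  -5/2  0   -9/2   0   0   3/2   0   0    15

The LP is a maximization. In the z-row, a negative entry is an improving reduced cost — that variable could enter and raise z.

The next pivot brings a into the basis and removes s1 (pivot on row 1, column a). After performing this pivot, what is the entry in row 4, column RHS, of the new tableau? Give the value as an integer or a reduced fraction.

3

Pivot element is row 1, column a: 7/4.
Normalize row 1: new (row 1, RHS) = (35/2)/(7/4) = 10.
row 4 ← row 4 − (3/2)·(new row 1): 18 − (3/2)·10 = 3.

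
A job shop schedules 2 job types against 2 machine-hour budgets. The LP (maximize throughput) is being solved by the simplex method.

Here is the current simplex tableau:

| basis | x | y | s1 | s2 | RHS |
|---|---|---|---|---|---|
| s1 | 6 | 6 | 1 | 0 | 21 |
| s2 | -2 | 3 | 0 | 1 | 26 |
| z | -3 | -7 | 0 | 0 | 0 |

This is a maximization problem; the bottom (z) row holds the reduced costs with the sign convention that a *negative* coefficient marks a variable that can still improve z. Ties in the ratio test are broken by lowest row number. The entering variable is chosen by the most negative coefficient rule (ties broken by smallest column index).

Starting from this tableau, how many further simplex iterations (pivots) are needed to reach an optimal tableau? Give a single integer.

1

pivot: y in, s1 out → z = 49/2
No improving column remains; optimal.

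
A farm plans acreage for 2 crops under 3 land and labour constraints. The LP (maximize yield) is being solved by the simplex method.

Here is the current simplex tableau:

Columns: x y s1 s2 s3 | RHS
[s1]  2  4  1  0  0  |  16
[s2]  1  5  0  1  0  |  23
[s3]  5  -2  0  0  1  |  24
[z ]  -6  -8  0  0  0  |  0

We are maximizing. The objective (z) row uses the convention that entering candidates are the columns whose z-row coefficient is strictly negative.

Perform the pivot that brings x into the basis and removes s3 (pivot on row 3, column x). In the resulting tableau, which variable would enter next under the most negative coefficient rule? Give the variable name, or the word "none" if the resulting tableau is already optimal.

y

Pivot element 5. New z-row = old z-row − (-6)·(row 3/5).
Updated z-row coefficients: x: 0, y: -52/5, s1: 0, s2: 0, s3: 6/5.
The most negative is -52/5 in column y, so y would enter next.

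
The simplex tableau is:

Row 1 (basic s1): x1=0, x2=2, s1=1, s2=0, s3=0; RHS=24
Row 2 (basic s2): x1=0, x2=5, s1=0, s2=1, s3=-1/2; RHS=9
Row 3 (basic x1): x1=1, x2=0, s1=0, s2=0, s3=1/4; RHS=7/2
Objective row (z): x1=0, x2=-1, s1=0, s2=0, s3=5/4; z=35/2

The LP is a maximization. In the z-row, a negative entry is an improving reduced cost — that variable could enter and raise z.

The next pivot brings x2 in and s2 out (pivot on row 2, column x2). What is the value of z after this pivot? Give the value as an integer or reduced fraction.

Minimum ratio for x2: 9/5 = 9/5.
z changes by −(z-row coeff of x2)·ratio = −(-1)·(9/5) = 9/5.
New z = 35/2 + (9/5) = 193/10.

193/10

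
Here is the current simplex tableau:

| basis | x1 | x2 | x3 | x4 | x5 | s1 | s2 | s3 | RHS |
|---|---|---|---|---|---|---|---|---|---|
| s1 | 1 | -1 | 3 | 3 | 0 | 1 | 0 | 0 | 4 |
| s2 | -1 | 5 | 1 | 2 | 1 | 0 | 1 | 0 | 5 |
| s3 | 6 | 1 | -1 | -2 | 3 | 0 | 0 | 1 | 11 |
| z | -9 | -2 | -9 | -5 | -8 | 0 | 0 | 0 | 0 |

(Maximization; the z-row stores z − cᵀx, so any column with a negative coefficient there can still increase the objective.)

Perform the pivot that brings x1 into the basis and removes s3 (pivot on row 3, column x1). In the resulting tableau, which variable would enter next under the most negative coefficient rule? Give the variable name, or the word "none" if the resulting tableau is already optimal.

Pivot element 6. New z-row = old z-row − (-9)·(row 3/6).
Updated z-row coefficients: x1: 0, x2: -1/2, x3: -21/2, x4: -8, x5: -7/2, s1: 0, s2: 0, s3: 3/2.
The most negative is -21/2 in column x3, so x3 would enter next.

x3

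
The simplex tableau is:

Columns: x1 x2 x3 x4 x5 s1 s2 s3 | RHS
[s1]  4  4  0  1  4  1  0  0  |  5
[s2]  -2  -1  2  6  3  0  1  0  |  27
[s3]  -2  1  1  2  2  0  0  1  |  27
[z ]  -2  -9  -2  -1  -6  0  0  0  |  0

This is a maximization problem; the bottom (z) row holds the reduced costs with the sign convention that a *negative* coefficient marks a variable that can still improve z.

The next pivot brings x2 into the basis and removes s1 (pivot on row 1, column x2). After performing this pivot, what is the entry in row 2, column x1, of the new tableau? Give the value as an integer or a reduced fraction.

-1

Pivot element is row 1, column x2: 4.
Normalize row 1: new (row 1, x1) = 4/4 = 1.
row 2 ← row 2 − (-1)·(new row 1): -2 − (-1)·1 = -1.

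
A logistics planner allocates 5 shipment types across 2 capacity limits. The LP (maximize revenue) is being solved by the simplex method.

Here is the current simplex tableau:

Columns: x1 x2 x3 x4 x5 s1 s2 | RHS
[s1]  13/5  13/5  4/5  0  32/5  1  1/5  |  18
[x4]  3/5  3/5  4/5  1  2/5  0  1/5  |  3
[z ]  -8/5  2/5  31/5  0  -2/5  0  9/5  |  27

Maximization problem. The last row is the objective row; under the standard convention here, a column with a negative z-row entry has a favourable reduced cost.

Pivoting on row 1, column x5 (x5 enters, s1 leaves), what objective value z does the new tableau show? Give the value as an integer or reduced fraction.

Minimum ratio for x5: 18/(32/5) = 45/16.
z changes by −(z-row coeff of x5)·ratio = −(-2/5)·(45/16) = 9/8.
New z = 27 + (9/8) = 225/8.

225/8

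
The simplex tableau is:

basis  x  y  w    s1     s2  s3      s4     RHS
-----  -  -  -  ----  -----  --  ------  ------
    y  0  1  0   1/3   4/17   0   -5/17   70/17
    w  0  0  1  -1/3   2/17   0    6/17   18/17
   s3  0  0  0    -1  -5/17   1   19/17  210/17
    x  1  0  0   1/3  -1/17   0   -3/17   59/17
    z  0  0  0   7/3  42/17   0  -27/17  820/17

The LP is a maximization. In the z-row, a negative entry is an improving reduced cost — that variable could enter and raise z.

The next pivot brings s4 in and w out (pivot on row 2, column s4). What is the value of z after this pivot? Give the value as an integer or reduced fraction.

Minimum ratio for s4: (18/17)/(6/17) = 3.
z changes by −(z-row coeff of s4)·ratio = −(-27/17)·3 = 81/17.
New z = 820/17 + (81/17) = 53.

53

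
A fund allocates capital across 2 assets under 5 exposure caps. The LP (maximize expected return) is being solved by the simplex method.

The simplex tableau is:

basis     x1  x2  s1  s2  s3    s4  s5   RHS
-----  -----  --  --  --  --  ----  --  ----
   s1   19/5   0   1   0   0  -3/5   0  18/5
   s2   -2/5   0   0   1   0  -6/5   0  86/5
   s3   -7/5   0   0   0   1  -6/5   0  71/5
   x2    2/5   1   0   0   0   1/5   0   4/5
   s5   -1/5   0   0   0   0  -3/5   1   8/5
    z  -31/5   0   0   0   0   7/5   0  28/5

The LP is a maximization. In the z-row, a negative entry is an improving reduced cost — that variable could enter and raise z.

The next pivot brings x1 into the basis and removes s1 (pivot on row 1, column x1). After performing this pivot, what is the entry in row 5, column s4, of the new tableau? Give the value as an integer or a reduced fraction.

Pivot element is row 1, column x1: 19/5.
Normalize row 1: new (row 1, s4) = (-3/5)/(19/5) = -3/19.
row 5 ← row 5 − (-1/5)·(new row 1): -3/5 − (-1/5)·(-3/19) = -12/19.

-12/19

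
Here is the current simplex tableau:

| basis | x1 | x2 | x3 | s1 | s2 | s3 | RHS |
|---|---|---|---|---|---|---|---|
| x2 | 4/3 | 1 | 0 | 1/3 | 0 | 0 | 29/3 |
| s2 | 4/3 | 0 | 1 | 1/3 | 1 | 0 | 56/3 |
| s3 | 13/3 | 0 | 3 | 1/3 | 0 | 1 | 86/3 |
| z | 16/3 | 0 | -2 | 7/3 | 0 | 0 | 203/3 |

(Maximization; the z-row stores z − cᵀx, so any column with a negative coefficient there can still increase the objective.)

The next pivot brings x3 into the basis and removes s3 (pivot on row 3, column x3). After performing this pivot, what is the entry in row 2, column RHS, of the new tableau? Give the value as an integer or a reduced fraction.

82/9

Pivot element is row 3, column x3: 3.
Normalize row 3: new (row 3, RHS) = (86/3)/3 = 86/9.
row 2 ← row 2 − 1·(new row 3): 56/3 − 1·(86/9) = 82/9.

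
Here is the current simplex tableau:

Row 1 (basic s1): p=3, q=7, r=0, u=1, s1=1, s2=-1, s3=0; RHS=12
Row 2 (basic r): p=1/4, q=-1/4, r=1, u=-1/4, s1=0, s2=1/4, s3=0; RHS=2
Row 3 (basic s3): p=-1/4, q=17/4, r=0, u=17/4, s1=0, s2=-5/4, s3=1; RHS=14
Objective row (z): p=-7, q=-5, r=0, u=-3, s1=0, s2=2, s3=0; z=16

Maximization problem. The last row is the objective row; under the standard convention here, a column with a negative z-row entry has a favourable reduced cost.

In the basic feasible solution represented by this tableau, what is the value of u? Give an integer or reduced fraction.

u is nonbasic (not in the basis column), so its value in the current BFS is 0.

0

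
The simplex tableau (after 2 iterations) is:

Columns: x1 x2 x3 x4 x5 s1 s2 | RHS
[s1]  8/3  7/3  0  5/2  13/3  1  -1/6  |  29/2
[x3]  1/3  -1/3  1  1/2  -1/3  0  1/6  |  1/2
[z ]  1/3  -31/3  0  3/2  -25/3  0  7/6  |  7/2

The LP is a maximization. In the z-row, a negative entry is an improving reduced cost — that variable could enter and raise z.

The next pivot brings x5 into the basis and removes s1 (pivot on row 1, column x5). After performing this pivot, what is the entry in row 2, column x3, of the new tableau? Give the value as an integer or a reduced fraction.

1

Pivot element is row 1, column x5: 13/3.
Normalize row 1: new (row 1, x3) = 0/(13/3) = 0.
row 2 ← row 2 − (-1/3)·(new row 1): 1 − (-1/3)·0 = 1.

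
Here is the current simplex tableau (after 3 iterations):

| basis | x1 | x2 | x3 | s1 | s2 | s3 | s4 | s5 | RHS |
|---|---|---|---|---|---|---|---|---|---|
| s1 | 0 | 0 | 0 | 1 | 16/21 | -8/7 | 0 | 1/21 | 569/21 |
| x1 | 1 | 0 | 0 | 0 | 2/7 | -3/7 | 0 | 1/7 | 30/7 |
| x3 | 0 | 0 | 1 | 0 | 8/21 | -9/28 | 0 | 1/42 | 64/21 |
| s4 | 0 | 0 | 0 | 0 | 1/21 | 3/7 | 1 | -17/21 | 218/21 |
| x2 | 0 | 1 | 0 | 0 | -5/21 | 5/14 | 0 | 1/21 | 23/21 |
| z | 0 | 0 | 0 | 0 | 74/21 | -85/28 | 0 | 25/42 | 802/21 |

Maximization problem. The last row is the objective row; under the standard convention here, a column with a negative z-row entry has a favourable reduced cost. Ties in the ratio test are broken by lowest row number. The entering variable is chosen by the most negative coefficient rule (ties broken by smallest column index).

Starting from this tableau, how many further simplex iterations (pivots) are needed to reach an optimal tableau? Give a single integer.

1

pivot: s3 in, x2 out → z = 95/2
No improving column remains; optimal.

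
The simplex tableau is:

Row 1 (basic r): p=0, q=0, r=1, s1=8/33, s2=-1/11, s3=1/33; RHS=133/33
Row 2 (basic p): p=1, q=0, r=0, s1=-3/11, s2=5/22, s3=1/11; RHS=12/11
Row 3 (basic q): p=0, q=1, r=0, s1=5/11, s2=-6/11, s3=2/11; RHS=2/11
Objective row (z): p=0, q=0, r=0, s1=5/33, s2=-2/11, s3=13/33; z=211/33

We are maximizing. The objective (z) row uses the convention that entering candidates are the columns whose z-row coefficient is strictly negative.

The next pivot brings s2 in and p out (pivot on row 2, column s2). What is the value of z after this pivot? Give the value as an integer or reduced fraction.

Minimum ratio for s2: (12/11)/(5/22) = 24/5.
z changes by −(z-row coeff of s2)·ratio = −(-2/11)·(24/5) = 48/55.
New z = 211/33 + (48/55) = 109/15.

109/15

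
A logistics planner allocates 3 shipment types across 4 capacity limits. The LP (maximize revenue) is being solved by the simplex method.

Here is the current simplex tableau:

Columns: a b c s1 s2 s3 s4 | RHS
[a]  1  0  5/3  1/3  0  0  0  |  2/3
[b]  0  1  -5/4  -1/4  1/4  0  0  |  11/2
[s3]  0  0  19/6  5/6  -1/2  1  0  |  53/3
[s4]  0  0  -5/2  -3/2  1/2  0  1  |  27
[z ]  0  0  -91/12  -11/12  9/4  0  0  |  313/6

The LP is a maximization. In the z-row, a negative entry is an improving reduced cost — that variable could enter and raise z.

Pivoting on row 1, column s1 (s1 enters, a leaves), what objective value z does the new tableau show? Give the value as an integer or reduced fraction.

54

Minimum ratio for s1: (2/3)/(1/3) = 2.
z changes by −(z-row coeff of s1)·ratio = −(-11/12)·2 = 11/6.
New z = 313/6 + (11/6) = 54.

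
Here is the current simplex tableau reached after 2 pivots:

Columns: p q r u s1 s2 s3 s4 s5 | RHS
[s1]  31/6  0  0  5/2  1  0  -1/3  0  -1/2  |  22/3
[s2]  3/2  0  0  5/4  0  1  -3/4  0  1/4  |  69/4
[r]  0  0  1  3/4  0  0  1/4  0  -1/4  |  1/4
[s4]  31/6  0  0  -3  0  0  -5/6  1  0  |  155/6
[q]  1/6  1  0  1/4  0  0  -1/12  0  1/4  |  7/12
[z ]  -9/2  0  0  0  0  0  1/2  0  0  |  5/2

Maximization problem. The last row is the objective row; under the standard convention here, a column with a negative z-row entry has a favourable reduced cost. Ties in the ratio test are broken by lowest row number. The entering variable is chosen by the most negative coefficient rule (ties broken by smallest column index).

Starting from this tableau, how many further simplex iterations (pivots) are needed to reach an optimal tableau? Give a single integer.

2

pivot: p in, s1 out → z = 551/62
pivot: s5 in, q out → z = 104/11
No improving column remains; optimal.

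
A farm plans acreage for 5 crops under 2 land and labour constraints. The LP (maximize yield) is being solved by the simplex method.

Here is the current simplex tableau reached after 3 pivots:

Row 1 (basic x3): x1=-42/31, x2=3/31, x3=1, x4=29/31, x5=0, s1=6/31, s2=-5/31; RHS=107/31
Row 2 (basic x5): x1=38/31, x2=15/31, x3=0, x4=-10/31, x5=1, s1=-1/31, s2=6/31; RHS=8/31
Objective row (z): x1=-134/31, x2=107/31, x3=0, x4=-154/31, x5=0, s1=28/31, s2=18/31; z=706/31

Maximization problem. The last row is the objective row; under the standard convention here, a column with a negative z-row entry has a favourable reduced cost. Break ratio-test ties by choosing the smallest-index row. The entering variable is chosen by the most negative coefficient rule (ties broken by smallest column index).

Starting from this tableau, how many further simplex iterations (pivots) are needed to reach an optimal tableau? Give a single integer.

pivot: x4 in, x3 out → z = 1192/29
pivot: x1 in, x5 out → z = 694/11
No improving column remains; optimal.

2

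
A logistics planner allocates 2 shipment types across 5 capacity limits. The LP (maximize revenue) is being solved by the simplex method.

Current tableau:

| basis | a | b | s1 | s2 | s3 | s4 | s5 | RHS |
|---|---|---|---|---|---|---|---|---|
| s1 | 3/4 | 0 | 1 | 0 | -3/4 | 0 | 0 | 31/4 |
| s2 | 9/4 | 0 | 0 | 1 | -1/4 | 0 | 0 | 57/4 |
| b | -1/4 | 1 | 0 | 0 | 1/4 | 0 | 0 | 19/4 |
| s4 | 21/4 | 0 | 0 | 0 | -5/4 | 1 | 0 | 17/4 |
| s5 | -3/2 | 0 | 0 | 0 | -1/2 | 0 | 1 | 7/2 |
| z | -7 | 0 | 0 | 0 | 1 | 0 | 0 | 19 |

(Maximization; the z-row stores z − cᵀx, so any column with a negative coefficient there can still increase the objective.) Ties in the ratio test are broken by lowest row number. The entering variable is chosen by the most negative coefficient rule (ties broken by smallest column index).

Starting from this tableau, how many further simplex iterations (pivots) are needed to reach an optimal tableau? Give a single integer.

2

pivot: a in, s4 out → z = 74/3
pivot: s3 in, b out → z = 42
No improving column remains; optimal.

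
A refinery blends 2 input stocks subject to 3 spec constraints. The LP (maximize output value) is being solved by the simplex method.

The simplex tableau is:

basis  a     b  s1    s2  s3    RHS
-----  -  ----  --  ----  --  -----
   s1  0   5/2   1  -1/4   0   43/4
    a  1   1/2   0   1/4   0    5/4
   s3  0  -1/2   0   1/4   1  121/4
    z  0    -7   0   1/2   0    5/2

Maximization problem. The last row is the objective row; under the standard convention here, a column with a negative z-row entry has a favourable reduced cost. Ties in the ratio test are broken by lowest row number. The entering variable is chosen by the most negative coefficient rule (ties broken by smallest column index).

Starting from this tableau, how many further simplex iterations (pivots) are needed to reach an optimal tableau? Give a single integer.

pivot: b in, a out → z = 20
No improving column remains; optimal.

1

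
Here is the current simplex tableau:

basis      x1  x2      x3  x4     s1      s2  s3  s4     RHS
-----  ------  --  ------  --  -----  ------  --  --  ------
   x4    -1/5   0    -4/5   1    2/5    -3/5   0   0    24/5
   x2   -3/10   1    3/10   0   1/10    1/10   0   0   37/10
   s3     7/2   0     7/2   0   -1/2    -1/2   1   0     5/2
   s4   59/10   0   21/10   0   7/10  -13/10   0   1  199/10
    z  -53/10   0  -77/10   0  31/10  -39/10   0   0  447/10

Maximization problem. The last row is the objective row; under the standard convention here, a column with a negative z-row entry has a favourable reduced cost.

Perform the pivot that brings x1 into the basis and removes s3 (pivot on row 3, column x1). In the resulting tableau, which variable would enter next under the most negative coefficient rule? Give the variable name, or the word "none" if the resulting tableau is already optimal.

s2

Pivot element 7/2. New z-row = old z-row − (-53/10)·(row 3/(7/2)).
Updated z-row coefficients: x1: 0, x2: 0, x3: -12/5, x4: 0, s1: 82/35, s2: -163/35, s3: 53/35, s4: 0.
The most negative is -163/35 in column s2, so s2 would enter next.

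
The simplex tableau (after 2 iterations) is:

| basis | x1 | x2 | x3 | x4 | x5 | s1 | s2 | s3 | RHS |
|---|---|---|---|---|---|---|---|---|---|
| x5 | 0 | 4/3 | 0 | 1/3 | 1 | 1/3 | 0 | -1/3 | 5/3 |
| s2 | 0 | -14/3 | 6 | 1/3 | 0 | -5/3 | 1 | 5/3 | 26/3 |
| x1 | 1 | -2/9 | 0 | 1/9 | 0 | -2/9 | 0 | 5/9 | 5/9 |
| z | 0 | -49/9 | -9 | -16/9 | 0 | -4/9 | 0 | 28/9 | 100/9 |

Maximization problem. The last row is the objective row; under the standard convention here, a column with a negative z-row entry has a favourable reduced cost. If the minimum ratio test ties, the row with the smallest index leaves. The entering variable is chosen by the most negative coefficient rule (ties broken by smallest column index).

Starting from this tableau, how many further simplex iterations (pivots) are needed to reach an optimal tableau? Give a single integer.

2

pivot: x3 in, s2 out → z = 217/9
pivot: x2 in, x5 out → z = 119/3
No improving column remains; optimal.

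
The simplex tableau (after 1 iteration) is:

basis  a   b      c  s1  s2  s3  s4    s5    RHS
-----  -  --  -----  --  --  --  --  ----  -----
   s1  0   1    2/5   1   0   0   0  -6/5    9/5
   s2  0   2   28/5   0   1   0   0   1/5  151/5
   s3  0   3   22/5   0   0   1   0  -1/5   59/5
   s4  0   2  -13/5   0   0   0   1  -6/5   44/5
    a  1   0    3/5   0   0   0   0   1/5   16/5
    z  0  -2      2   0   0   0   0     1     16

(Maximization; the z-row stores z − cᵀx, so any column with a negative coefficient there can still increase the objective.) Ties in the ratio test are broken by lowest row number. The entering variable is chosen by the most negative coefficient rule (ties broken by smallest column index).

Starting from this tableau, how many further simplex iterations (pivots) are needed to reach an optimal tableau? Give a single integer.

pivot: b in, s1 out → z = 98/5
pivot: s5 in, s3 out → z = 378/17
No improving column remains; optimal.

2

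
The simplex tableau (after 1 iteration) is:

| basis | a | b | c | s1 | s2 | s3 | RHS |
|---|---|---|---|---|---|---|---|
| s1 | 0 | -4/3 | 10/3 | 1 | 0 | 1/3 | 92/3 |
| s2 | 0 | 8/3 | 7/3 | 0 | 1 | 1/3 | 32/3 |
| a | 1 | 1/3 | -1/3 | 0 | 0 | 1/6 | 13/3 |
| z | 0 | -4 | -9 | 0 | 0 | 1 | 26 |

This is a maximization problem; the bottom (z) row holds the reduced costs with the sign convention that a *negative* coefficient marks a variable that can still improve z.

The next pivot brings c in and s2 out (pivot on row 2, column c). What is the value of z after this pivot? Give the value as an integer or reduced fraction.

470/7

Minimum ratio for c: (32/3)/(7/3) = 32/7.
z changes by −(z-row coeff of c)·ratio = −(-9)·(32/7) = 288/7.
New z = 26 + (288/7) = 470/7.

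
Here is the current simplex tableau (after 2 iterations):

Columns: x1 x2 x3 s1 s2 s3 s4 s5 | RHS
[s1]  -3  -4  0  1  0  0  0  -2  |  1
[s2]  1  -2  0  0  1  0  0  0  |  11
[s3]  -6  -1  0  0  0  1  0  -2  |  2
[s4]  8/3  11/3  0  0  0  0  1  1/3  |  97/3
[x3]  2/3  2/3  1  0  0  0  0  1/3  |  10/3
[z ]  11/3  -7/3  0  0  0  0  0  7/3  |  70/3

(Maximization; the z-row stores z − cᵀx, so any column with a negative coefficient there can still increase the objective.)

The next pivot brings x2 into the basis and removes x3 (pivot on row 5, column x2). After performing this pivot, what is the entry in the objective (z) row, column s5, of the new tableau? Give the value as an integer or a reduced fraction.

7/2

Pivot element is row 5, column x2: 2/3.
Normalize row 5: new (row 5, s5) = (1/3)/(2/3) = 1/2.
z-row ← z-row − (-7/3)·(new row 5): 7/3 − (-7/3)·(1/2) = 7/2.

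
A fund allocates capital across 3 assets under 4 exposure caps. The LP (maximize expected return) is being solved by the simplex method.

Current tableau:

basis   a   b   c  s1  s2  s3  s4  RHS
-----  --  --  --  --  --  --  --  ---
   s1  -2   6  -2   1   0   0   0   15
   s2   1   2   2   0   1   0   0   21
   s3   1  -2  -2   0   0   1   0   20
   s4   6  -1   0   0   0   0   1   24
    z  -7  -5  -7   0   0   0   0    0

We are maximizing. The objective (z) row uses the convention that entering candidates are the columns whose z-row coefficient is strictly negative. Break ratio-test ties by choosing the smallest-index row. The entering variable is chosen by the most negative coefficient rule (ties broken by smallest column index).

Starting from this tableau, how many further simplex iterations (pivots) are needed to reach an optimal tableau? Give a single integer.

pivot: a in, s4 out → z = 28
pivot: c in, s2 out → z = 175/2
No improving column remains; optimal.

2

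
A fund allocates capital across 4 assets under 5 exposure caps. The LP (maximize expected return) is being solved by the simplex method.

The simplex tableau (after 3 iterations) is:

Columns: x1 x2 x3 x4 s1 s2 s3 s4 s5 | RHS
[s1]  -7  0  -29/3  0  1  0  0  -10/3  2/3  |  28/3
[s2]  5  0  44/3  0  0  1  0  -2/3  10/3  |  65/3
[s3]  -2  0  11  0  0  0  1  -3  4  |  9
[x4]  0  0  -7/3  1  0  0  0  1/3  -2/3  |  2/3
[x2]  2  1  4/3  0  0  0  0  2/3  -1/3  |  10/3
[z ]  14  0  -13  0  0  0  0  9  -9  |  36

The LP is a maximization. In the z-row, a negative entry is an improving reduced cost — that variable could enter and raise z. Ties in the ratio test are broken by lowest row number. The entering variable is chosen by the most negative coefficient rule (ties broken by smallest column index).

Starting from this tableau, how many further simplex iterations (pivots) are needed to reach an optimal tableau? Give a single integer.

2

pivot: x3 in, s3 out → z = 513/11
pivot: s5 in, x3 out → z = 225/4
No improving column remains; optimal.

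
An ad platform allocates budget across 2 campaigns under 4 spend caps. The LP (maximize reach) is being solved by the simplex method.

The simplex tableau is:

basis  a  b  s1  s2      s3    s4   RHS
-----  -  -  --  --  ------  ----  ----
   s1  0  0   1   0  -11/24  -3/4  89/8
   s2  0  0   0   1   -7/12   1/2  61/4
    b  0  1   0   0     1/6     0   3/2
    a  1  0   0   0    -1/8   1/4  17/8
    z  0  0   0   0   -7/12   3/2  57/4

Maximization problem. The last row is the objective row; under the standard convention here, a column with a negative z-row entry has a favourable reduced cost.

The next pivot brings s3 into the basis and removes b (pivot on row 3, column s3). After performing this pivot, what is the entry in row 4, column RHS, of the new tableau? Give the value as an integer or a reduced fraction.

Pivot element is row 3, column s3: 1/6.
Normalize row 3: new (row 3, RHS) = (3/2)/(1/6) = 9.
row 4 ← row 4 − (-1/8)·(new row 3): 17/8 − (-1/8)·9 = 13/4.

13/4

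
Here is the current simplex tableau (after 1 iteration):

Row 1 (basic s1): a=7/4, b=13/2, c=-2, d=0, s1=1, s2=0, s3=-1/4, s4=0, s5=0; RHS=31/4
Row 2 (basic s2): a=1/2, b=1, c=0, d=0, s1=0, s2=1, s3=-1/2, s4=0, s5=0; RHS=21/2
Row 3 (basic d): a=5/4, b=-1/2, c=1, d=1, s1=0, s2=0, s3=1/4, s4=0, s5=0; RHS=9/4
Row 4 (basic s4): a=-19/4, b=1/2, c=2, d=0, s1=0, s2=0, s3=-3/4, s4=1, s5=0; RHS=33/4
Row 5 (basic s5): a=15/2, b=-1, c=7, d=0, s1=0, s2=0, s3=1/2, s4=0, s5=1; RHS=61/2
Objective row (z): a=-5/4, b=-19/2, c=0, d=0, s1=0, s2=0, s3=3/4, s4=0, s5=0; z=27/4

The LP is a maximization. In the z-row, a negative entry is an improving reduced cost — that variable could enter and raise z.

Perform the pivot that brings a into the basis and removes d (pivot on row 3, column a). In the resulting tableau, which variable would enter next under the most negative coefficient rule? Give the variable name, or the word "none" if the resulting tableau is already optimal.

Pivot element 5/4. New z-row = old z-row − (-5/4)·(row 3/(5/4)).
Updated z-row coefficients: a: 0, b: -10, c: 1, d: 1, s1: 0, s2: 0, s3: 1, s4: 0, s5: 0.
The most negative is -10 in column b, so b would enter next.

b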